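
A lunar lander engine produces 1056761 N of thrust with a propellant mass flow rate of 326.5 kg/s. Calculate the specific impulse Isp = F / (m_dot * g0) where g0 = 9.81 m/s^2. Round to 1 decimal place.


Step 1: m_dot * g0 = 326.5 * 9.81 = 3202.97
Step 2: Isp = 1056761 / 3202.97 = 329.9 s

329.9


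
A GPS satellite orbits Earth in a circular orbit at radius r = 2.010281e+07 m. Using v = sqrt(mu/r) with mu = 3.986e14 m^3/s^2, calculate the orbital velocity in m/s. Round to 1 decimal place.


Step 1: mu / r = 3.986e14 / 2.010281e+07 = 19828073.7867
Step 2: v = sqrt(19828073.7867) = 4452.9 m/s

4452.9


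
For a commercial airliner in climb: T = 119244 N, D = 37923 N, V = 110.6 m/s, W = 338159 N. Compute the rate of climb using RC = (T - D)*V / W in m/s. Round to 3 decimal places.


Step 1: Excess thrust = T - D = 119244 - 37923 = 81321 N
Step 2: Excess power = 81321 * 110.6 = 8994102.6 W
Step 3: RC = 8994102.6 / 338159 = 26.597 m/s

26.597


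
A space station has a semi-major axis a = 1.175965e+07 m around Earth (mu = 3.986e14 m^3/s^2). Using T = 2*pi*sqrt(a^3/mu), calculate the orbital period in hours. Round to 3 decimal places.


Step 1: a^3 / mu = 1.626235e+21 / 3.986e14 = 4.079866e+06
Step 2: sqrt(4.079866e+06) = 2019.8678 s
Step 3: T = 2*pi * 2019.8678 = 12691.2 s
Step 4: T in hours = 12691.2 / 3600 = 3.525 hours

3.525


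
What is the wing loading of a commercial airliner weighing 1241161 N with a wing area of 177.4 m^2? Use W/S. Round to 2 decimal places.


Step 1: Wing loading = W / S = 1241161 / 177.4
Step 2: Wing loading = 6996.40 N/m^2

6996.40


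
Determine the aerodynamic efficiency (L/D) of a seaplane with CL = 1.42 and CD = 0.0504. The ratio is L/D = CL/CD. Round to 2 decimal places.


Step 1: L/D = CL / CD = 1.42 / 0.0504
Step 2: L/D = 28.17

28.17


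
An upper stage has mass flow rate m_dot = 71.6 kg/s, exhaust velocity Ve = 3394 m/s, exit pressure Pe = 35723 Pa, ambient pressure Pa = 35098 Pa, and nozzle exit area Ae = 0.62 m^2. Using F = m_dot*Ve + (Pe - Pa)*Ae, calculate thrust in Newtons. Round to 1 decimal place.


Step 1: Momentum thrust = m_dot * Ve = 71.6 * 3394 = 243010.4 N
Step 2: Pressure thrust = (Pe - Pa) * Ae = (35723 - 35098) * 0.62 = 387.50 N
Step 3: Total thrust F = 243010.4 + 387.50 = 243397.9 N

243397.9


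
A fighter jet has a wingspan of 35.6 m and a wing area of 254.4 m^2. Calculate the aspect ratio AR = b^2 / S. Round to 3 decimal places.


Step 1: b^2 = 35.6^2 = 1267.36
Step 2: AR = 1267.36 / 254.4 = 4.982

4.982


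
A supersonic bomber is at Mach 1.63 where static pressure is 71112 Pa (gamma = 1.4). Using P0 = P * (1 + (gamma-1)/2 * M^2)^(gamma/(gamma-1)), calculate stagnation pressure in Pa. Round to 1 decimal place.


Step 1: (gamma-1)/2 * M^2 = 0.2 * 2.6569 = 0.53138
Step 2: 1 + 0.53138 = 1.53138
Step 3: Exponent gamma/(gamma-1) = 3.5
Step 4: P0 = 71112 * 1.53138^3.5 = 316033.6 Pa

316033.6


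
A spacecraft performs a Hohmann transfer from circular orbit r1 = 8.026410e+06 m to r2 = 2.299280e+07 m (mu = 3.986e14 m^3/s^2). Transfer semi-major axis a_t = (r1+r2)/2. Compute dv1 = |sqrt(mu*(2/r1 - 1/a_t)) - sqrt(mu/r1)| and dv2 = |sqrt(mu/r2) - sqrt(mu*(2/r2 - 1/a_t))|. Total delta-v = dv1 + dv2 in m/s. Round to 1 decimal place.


Step 1: Transfer semi-major axis a_t = (8.026410e+06 + 2.299280e+07) / 2 = 1.550960e+07 m
Step 2: v1 (circular at r1) = sqrt(mu/r1) = 7047.06 m/s
Step 3: v_t1 = sqrt(mu*(2/r1 - 1/a_t)) = 8580.32 m/s
Step 4: dv1 = |8580.32 - 7047.06| = 1533.26 m/s
Step 5: v2 (circular at r2) = 4163.64 m/s, v_t2 = 2995.25 m/s
Step 6: dv2 = |4163.64 - 2995.25| = 1168.39 m/s
Step 7: Total delta-v = 1533.26 + 1168.39 = 2701.6 m/s

2701.6


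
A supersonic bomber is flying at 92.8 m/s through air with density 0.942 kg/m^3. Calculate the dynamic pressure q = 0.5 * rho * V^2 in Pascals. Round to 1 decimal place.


Step 1: V^2 = 92.8^2 = 8611.84
Step 2: q = 0.5 * 0.942 * 8611.84
Step 3: q = 4056.2 Pa

4056.2


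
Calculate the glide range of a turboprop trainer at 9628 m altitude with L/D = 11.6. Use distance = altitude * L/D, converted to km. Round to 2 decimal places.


Step 1: Glide distance = altitude * L/D = 9628 * 11.6 = 111684.8 m
Step 2: Convert to km: 111684.8 / 1000 = 111.68 km

111.68


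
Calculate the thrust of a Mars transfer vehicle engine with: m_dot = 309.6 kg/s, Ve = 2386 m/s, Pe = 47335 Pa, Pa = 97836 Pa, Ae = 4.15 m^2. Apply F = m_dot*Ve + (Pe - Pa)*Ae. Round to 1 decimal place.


Step 1: Momentum thrust = m_dot * Ve = 309.6 * 2386 = 738705.6 N
Step 2: Pressure thrust = (Pe - Pa) * Ae = (47335 - 97836) * 4.15 = -209579.15 N
Step 3: Total thrust F = 738705.6 + -209579.15 = 529126.5 N

529126.5


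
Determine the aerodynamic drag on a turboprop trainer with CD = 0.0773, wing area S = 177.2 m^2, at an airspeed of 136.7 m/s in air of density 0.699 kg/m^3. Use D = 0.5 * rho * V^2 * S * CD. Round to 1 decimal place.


Step 1: Dynamic pressure q = 0.5 * 0.699 * 136.7^2 = 6531.0681 Pa
Step 2: Drag D = q * S * CD = 6531.0681 * 177.2 * 0.0773
Step 3: D = 89459.7 N

89459.7


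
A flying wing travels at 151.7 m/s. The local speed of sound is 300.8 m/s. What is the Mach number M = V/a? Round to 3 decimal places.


Step 1: M = V / a = 151.7 / 300.8
Step 2: M = 0.504

0.504


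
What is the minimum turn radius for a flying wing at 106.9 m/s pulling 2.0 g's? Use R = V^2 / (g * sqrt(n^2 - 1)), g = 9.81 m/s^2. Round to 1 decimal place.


Step 1: V^2 = 106.9^2 = 11427.61
Step 2: n^2 - 1 = 2.0^2 - 1 = 3.0
Step 3: sqrt(3.0) = 1.732051
Step 4: R = 11427.61 / (9.81 * 1.732051) = 672.6 m

672.6


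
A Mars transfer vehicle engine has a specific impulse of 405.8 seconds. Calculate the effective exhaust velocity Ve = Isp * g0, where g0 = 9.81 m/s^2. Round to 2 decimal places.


Step 1: Ve = Isp * g0 = 405.8 * 9.81
Step 2: Ve = 3980.90 m/s

3980.90


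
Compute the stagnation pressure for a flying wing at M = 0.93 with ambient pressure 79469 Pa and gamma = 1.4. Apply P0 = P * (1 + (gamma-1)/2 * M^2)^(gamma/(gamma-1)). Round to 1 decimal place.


Step 1: (gamma-1)/2 * M^2 = 0.2 * 0.8649 = 0.17298
Step 2: 1 + 0.17298 = 1.17298
Step 3: Exponent gamma/(gamma-1) = 3.5
Step 4: P0 = 79469 * 1.17298^3.5 = 138904.0 Pa

138904.0


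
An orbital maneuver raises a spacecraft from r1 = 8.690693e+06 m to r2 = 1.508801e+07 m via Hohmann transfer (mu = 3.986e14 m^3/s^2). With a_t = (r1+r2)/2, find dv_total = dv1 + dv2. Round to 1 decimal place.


Step 1: Transfer semi-major axis a_t = (8.690693e+06 + 1.508801e+07) / 2 = 1.188935e+07 m
Step 2: v1 (circular at r1) = sqrt(mu/r1) = 6772.38 m/s
Step 3: v_t1 = sqrt(mu*(2/r1 - 1/a_t)) = 7629.19 m/s
Step 4: dv1 = |7629.19 - 6772.38| = 856.81 m/s
Step 5: v2 (circular at r2) = 5139.88 m/s, v_t2 = 4394.41 m/s
Step 6: dv2 = |5139.88 - 4394.41| = 745.46 m/s
Step 7: Total delta-v = 856.81 + 745.46 = 1602.3 m/s

1602.3


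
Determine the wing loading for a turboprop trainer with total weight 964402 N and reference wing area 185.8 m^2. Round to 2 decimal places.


Step 1: Wing loading = W / S = 964402 / 185.8
Step 2: Wing loading = 5190.54 N/m^2

5190.54


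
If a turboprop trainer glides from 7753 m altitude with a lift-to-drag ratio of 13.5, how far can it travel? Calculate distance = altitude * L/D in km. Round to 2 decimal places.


Step 1: Glide distance = altitude * L/D = 7753 * 13.5 = 104665.5 m
Step 2: Convert to km: 104665.5 / 1000 = 104.67 km

104.67


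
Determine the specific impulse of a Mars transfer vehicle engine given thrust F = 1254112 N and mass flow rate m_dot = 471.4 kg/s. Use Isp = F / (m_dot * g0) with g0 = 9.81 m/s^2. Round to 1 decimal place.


Step 1: m_dot * g0 = 471.4 * 9.81 = 4624.43
Step 2: Isp = 1254112 / 4624.43 = 271.2 s

271.2


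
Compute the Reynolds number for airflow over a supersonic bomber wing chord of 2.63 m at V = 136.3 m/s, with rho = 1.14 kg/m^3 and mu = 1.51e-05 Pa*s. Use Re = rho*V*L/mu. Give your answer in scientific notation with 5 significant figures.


Step 1: Numerator = rho * V * L = 1.14 * 136.3 * 2.63 = 408.65466
Step 2: Re = 408.65466 / 1.51e-05
Step 3: Re = 2.7063e+07

2.7063e+07


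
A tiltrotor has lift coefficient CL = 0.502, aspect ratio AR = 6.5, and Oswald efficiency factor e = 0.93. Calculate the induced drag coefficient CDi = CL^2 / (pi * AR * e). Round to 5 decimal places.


Step 1: CL^2 = 0.502^2 = 0.252004
Step 2: pi * AR * e = 3.14159 * 6.5 * 0.93 = 18.990928
Step 3: CDi = 0.252004 / 18.990928 = 0.01327

0.01327


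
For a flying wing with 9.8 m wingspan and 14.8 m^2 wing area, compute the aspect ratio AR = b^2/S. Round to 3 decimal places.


Step 1: b^2 = 9.8^2 = 96.04
Step 2: AR = 96.04 / 14.8 = 6.489

6.489


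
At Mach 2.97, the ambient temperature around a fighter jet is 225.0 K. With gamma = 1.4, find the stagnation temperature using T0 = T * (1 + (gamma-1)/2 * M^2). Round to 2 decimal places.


Step 1: (gamma-1)/2 = 0.2
Step 2: M^2 = 8.8209
Step 3: 1 + 0.2 * 8.8209 = 2.76418
Step 4: T0 = 225.0 * 2.76418 = 621.94 K

621.94


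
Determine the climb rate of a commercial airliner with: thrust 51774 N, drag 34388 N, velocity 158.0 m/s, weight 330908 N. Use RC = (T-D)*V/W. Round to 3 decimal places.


Step 1: Excess thrust = T - D = 51774 - 34388 = 17386 N
Step 2: Excess power = 17386 * 158.0 = 2746988.0 W
Step 3: RC = 2746988.0 / 330908 = 8.301 m/s

8.301


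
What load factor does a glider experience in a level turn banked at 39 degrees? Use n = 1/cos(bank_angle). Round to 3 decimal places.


Step 1: Convert 39 degrees to radians = 0.680678
Step 2: cos(39 deg) = 0.777146
Step 3: n = 1 / 0.777146 = 1.287

1.287


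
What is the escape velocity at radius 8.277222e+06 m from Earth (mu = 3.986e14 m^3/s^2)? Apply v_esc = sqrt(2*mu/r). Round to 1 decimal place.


Step 1: 2*mu/r = 2 * 3.986e14 / 8.277222e+06 = 96312506.7807
Step 2: v_esc = sqrt(96312506.7807) = 9813.9 m/s

9813.9


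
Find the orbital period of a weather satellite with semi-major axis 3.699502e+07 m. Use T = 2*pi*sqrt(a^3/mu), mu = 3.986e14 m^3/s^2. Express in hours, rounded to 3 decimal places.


Step 1: a^3 / mu = 5.063255e+22 / 3.986e14 = 1.270260e+08
Step 2: sqrt(1.270260e+08) = 11270.5796 s
Step 3: T = 2*pi * 11270.5796 = 70815.14 s
Step 4: T in hours = 70815.14 / 3600 = 19.671 hours

19.671


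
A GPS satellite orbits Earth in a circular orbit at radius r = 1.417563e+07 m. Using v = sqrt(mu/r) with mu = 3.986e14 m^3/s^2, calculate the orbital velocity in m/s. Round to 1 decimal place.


Step 1: mu / r = 3.986e14 / 1.417563e+07 = 28118679.7342
Step 2: v = sqrt(28118679.7342) = 5302.7 m/s

5302.7


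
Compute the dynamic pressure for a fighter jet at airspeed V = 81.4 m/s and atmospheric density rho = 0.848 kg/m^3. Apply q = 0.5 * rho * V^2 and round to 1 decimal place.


Step 1: V^2 = 81.4^2 = 6625.96
Step 2: q = 0.5 * 0.848 * 6625.96
Step 3: q = 2809.4 Pa

2809.4


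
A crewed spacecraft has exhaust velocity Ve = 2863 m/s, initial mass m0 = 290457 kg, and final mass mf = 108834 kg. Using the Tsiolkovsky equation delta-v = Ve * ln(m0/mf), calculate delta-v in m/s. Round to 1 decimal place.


Step 1: Mass ratio m0/mf = 290457 / 108834 = 2.668808
Step 2: ln(2.668808) = 0.981632
Step 3: delta-v = 2863 * 0.981632 = 2810.4 m/s

2810.4


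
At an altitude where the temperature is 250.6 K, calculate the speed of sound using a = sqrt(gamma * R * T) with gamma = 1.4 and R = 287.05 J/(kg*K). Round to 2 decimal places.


Step 1: gamma * R * T = 1.4 * 287.05 * 250.6 = 100708.622
Step 2: a = sqrt(100708.622) = 317.35 m/s

317.35


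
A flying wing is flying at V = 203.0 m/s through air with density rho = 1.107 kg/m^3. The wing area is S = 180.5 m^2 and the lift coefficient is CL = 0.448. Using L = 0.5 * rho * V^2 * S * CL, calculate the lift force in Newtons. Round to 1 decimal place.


Step 1: Calculate dynamic pressure q = 0.5 * 1.107 * 203.0^2 = 0.5 * 1.107 * 41209.0 = 22809.1815 Pa
Step 2: Multiply by wing area and lift coefficient: L = 22809.1815 * 180.5 * 0.448
Step 3: L = 4117057.2607 * 0.448 = 1844441.7 N

1844441.7


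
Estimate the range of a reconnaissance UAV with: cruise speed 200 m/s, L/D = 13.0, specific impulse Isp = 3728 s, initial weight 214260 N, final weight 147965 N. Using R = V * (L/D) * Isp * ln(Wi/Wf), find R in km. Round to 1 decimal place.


Step 1: Coefficient = V * (L/D) * Isp = 200 * 13.0 * 3728 = 9692800.0 m
Step 2: Wi/Wf = 214260 / 147965 = 1.448045
Step 3: ln(1.448045) = 0.370214
Step 4: R = 9692800.0 * 0.370214 = 3588414.8 m = 3588.4 km

3588.4


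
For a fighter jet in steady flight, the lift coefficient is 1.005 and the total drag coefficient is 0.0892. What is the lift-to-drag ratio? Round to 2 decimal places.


Step 1: L/D = CL / CD = 1.005 / 0.0892
Step 2: L/D = 11.27

11.27


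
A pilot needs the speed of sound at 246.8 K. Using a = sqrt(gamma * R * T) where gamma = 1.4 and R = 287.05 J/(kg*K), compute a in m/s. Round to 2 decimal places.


Step 1: gamma * R * T = 1.4 * 287.05 * 246.8 = 99181.516
Step 2: a = sqrt(99181.516) = 314.93 m/s

314.93


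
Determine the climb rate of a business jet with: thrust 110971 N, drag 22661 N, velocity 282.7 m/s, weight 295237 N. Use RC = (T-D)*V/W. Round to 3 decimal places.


Step 1: Excess thrust = T - D = 110971 - 22661 = 88310 N
Step 2: Excess power = 88310 * 282.7 = 24965237.0 W
Step 3: RC = 24965237.0 / 295237 = 84.560 m/s

84.560


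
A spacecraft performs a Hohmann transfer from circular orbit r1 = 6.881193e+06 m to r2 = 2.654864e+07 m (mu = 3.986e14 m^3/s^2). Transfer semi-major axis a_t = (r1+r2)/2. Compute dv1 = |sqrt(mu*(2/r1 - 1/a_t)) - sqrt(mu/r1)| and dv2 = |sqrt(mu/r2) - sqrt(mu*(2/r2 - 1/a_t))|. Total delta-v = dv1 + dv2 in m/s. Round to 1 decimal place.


Step 1: Transfer semi-major axis a_t = (6.881193e+06 + 2.654864e+07) / 2 = 1.671492e+07 m
Step 2: v1 (circular at r1) = sqrt(mu/r1) = 7610.91 m/s
Step 3: v_t1 = sqrt(mu*(2/r1 - 1/a_t)) = 9591.93 m/s
Step 4: dv1 = |9591.93 - 7610.91| = 1981.01 m/s
Step 5: v2 (circular at r2) = 3874.78 m/s, v_t2 = 2486.15 m/s
Step 6: dv2 = |3874.78 - 2486.15| = 1388.63 m/s
Step 7: Total delta-v = 1981.01 + 1388.63 = 3369.6 m/s

3369.6


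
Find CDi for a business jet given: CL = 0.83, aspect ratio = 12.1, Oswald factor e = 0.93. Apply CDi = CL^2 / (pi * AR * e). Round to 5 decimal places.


Step 1: CL^2 = 0.83^2 = 0.6889
Step 2: pi * AR * e = 3.14159 * 12.1 * 0.93 = 35.352342
Step 3: CDi = 0.6889 / 35.352342 = 0.01949

0.01949


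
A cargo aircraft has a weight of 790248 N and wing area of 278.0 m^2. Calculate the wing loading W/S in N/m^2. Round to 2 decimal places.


Step 1: Wing loading = W / S = 790248 / 278.0
Step 2: Wing loading = 2842.62 N/m^2

2842.62


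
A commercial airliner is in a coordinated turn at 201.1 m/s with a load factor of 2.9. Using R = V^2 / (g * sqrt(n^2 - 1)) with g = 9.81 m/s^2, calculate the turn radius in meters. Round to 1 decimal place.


Step 1: V^2 = 201.1^2 = 40441.21
Step 2: n^2 - 1 = 2.9^2 - 1 = 7.41
Step 3: sqrt(7.41) = 2.722132
Step 4: R = 40441.21 / (9.81 * 2.722132) = 1514.4 m

1514.4


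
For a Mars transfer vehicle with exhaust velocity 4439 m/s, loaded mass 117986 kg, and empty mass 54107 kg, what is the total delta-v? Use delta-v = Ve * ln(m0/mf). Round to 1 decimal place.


Step 1: Mass ratio m0/mf = 117986 / 54107 = 2.180605
Step 2: ln(2.180605) = 0.779602
Step 3: delta-v = 4439 * 0.779602 = 3460.7 m/s

3460.7


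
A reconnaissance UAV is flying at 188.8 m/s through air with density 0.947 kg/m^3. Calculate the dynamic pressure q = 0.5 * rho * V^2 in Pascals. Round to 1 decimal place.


Step 1: V^2 = 188.8^2 = 35645.44
Step 2: q = 0.5 * 0.947 * 35645.44
Step 3: q = 16878.1 Pa

16878.1


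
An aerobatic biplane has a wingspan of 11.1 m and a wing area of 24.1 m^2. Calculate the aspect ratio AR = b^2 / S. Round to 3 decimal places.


Step 1: b^2 = 11.1^2 = 123.21
Step 2: AR = 123.21 / 24.1 = 5.112

5.112


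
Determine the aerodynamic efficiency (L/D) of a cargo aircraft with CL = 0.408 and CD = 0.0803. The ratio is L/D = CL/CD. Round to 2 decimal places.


Step 1: L/D = CL / CD = 0.408 / 0.0803
Step 2: L/D = 5.08

5.08


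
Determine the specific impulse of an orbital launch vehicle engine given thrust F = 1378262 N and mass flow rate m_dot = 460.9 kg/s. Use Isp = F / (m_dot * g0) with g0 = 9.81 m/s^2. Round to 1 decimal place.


Step 1: m_dot * g0 = 460.9 * 9.81 = 4521.43
Step 2: Isp = 1378262 / 4521.43 = 304.8 s

304.8


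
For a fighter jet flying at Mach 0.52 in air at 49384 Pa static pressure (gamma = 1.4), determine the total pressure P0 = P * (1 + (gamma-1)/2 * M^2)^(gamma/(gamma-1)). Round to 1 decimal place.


Step 1: (gamma-1)/2 * M^2 = 0.2 * 0.2704 = 0.05408
Step 2: 1 + 0.05408 = 1.05408
Step 3: Exponent gamma/(gamma-1) = 3.5
Step 4: P0 = 49384 * 1.05408^3.5 = 59380.5 Pa

59380.5


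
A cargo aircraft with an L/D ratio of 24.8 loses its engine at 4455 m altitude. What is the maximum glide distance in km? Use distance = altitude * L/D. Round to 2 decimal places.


Step 1: Glide distance = altitude * L/D = 4455 * 24.8 = 110484.0 m
Step 2: Convert to km: 110484.0 / 1000 = 110.48 km

110.48


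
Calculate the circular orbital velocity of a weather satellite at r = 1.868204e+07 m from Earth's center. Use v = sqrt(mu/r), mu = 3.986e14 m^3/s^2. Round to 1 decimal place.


Step 1: mu / r = 3.986e14 / 1.868204e+07 = 21335999.7088
Step 2: v = sqrt(21335999.7088) = 4619.1 m/s

4619.1


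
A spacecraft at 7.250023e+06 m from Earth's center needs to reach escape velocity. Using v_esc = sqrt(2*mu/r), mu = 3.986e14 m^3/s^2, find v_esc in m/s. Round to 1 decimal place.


Step 1: 2*mu/r = 2 * 3.986e14 / 7.250023e+06 = 109958271.8565
Step 2: v_esc = sqrt(109958271.8565) = 10486.1 m/s

10486.1


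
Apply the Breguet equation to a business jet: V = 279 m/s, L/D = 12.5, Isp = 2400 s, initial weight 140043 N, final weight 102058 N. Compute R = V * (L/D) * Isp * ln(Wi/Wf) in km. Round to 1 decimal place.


Step 1: Coefficient = V * (L/D) * Isp = 279 * 12.5 * 2400 = 8370000.0 m
Step 2: Wi/Wf = 140043 / 102058 = 1.37219
Step 3: ln(1.37219) = 0.316408
Step 4: R = 8370000.0 * 0.316408 = 2648337.0 m = 2648.3 km

2648.3


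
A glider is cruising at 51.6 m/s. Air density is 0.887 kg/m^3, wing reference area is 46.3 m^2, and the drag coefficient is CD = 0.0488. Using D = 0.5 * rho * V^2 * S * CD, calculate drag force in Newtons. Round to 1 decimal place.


Step 1: Dynamic pressure q = 0.5 * 0.887 * 51.6^2 = 1180.8454 Pa
Step 2: Drag D = q * S * CD = 1180.8454 * 46.3 * 0.0488
Step 3: D = 2668.0 N

2668.0


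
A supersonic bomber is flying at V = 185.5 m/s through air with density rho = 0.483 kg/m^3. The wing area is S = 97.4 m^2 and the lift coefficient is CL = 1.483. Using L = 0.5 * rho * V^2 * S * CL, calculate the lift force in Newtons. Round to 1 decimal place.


Step 1: Calculate dynamic pressure q = 0.5 * 0.483 * 185.5^2 = 0.5 * 0.483 * 34410.25 = 8310.0754 Pa
Step 2: Multiply by wing area and lift coefficient: L = 8310.0754 * 97.4 * 1.483
Step 3: L = 809401.3415 * 1.483 = 1200342.2 N

1200342.2


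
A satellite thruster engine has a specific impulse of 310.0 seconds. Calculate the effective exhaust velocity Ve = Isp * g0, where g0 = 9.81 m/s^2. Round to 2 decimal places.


Step 1: Ve = Isp * g0 = 310.0 * 9.81
Step 2: Ve = 3041.10 m/s

3041.10


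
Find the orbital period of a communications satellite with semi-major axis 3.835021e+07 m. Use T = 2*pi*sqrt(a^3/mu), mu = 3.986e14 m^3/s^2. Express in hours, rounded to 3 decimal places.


Step 1: a^3 / mu = 5.640313e+22 / 3.986e14 = 1.415031e+08
Step 2: sqrt(1.415031e+08) = 11895.5074 s
Step 3: T = 2*pi * 11895.5074 = 74741.68 s
Step 4: T in hours = 74741.68 / 3600 = 20.762 hours

20.762


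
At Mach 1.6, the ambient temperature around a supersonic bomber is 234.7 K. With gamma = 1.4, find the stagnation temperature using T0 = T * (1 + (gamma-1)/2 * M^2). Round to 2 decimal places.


Step 1: (gamma-1)/2 = 0.2
Step 2: M^2 = 2.56
Step 3: 1 + 0.2 * 2.56 = 1.512
Step 4: T0 = 234.7 * 1.512 = 354.87 K

354.87


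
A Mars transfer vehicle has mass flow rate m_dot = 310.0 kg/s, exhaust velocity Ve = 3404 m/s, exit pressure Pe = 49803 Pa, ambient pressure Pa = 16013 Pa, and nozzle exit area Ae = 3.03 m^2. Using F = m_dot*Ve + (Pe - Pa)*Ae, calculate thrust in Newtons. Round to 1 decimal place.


Step 1: Momentum thrust = m_dot * Ve = 310.0 * 3404 = 1055240.0 N
Step 2: Pressure thrust = (Pe - Pa) * Ae = (49803 - 16013) * 3.03 = 102383.70 N
Step 3: Total thrust F = 1055240.0 + 102383.70 = 1157623.7 N

1157623.7


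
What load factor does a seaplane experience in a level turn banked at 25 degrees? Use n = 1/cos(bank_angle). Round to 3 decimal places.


Step 1: Convert 25 degrees to radians = 0.436332
Step 2: cos(25 deg) = 0.906308
Step 3: n = 1 / 0.906308 = 1.103

1.103


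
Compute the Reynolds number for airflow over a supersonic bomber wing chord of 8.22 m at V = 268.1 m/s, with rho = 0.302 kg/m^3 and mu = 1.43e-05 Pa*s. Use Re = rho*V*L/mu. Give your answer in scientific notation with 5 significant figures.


Step 1: Numerator = rho * V * L = 0.302 * 268.1 * 8.22 = 665.542164
Step 2: Re = 665.542164 / 1.43e-05
Step 3: Re = 4.6541e+07

4.6541e+07


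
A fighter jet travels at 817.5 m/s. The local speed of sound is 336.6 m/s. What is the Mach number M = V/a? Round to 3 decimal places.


Step 1: M = V / a = 817.5 / 336.6
Step 2: M = 2.429

2.429


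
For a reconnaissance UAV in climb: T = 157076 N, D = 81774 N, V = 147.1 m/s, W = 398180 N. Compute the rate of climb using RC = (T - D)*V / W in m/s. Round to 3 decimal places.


Step 1: Excess thrust = T - D = 157076 - 81774 = 75302 N
Step 2: Excess power = 75302 * 147.1 = 11076924.2 W
Step 3: RC = 11076924.2 / 398180 = 27.819 m/s

27.819


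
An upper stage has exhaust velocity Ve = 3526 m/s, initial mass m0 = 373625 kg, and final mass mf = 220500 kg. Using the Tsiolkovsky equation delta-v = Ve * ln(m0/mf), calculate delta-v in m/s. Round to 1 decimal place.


Step 1: Mass ratio m0/mf = 373625 / 220500 = 1.694444
Step 2: ln(1.694444) = 0.527355
Step 3: delta-v = 3526 * 0.527355 = 1859.5 m/s

1859.5


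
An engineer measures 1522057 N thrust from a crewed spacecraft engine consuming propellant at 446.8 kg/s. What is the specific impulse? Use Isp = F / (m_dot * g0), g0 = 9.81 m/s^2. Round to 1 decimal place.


Step 1: m_dot * g0 = 446.8 * 9.81 = 4383.11
Step 2: Isp = 1522057 / 4383.11 = 347.3 s

347.3


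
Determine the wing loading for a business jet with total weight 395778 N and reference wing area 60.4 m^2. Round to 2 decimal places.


Step 1: Wing loading = W / S = 395778 / 60.4
Step 2: Wing loading = 6552.62 N/m^2

6552.62


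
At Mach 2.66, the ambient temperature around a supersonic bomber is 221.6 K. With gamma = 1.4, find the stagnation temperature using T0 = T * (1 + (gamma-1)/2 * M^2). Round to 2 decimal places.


Step 1: (gamma-1)/2 = 0.2
Step 2: M^2 = 7.0756
Step 3: 1 + 0.2 * 7.0756 = 2.41512
Step 4: T0 = 221.6 * 2.41512 = 535.19 K

535.19


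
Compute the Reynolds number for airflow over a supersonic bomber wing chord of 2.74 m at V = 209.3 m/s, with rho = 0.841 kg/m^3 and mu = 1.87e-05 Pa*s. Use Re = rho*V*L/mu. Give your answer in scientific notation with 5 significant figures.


Step 1: Numerator = rho * V * L = 0.841 * 209.3 * 2.74 = 482.298362
Step 2: Re = 482.298362 / 1.87e-05
Step 3: Re = 2.5791e+07

2.5791e+07


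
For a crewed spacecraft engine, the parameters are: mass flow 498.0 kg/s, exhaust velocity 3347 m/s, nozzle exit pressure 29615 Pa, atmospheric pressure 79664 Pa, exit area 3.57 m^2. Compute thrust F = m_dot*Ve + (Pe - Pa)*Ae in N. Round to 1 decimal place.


Step 1: Momentum thrust = m_dot * Ve = 498.0 * 3347 = 1666806.0 N
Step 2: Pressure thrust = (Pe - Pa) * Ae = (29615 - 79664) * 3.57 = -178674.93 N
Step 3: Total thrust F = 1666806.0 + -178674.93 = 1488131.1 N

1488131.1


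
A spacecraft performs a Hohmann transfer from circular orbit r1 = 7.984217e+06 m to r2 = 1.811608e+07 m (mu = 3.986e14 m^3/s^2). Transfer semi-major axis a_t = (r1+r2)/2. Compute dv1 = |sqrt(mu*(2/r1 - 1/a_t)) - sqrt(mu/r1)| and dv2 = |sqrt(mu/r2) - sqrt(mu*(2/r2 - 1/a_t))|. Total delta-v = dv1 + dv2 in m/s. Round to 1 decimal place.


Step 1: Transfer semi-major axis a_t = (7.984217e+06 + 1.811608e+07) / 2 = 1.305015e+07 m
Step 2: v1 (circular at r1) = sqrt(mu/r1) = 7065.66 m/s
Step 3: v_t1 = sqrt(mu*(2/r1 - 1/a_t)) = 8324.86 m/s
Step 4: dv1 = |8324.86 - 7065.66| = 1259.2 m/s
Step 5: v2 (circular at r2) = 4690.69 m/s, v_t2 = 3668.98 m/s
Step 6: dv2 = |4690.69 - 3668.98| = 1021.71 m/s
Step 7: Total delta-v = 1259.2 + 1021.71 = 2280.9 m/s

2280.9


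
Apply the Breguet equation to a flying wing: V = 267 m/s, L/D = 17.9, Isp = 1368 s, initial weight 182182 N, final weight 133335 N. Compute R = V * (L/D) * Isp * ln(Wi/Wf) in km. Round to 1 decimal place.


Step 1: Coefficient = V * (L/D) * Isp = 267 * 17.9 * 1368 = 6538082.4 m
Step 2: Wi/Wf = 182182 / 133335 = 1.366348
Step 3: ln(1.366348) = 0.312141
Step 4: R = 6538082.4 * 0.312141 = 2040806.4 m = 2040.8 km

2040.8


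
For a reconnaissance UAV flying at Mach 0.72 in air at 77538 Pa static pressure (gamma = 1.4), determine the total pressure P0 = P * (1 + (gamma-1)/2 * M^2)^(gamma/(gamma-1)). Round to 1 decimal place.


Step 1: (gamma-1)/2 * M^2 = 0.2 * 0.5184 = 0.10368
Step 2: 1 + 0.10368 = 1.10368
Step 3: Exponent gamma/(gamma-1) = 3.5
Step 4: P0 = 77538 * 1.10368^3.5 = 109513.0 Pa

109513.0


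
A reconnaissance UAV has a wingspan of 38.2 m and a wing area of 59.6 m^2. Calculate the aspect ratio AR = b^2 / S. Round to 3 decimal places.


Step 1: b^2 = 38.2^2 = 1459.24
Step 2: AR = 1459.24 / 59.6 = 24.484

24.484


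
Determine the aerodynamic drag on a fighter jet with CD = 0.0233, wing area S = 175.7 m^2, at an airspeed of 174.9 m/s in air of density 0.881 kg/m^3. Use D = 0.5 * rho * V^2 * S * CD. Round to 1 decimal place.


Step 1: Dynamic pressure q = 0.5 * 0.881 * 174.9^2 = 13474.8994 Pa
Step 2: Drag D = q * S * CD = 13474.8994 * 175.7 * 0.0233
Step 3: D = 55163.7 N

55163.7


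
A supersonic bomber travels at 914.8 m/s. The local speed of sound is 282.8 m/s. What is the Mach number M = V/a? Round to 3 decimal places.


Step 1: M = V / a = 914.8 / 282.8
Step 2: M = 3.235

3.235


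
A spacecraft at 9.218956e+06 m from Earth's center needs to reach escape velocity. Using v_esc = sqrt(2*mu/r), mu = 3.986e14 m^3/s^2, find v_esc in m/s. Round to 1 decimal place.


Step 1: 2*mu/r = 2 * 3.986e14 / 9.218956e+06 = 86473999.8759
Step 2: v_esc = sqrt(86473999.8759) = 9299.1 m/s

9299.1


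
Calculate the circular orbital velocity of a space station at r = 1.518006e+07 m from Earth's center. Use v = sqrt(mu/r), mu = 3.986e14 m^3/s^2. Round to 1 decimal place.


Step 1: mu / r = 3.986e14 / 1.518006e+07 = 26258130.732
Step 2: v = sqrt(26258130.732) = 5124.3 m/s

5124.3


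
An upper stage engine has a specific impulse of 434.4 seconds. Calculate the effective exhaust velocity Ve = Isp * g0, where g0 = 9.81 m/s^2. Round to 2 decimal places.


Step 1: Ve = Isp * g0 = 434.4 * 9.81
Step 2: Ve = 4261.46 m/s

4261.46


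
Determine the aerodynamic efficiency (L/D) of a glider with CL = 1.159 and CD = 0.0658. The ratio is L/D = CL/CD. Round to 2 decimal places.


Step 1: L/D = CL / CD = 1.159 / 0.0658
Step 2: L/D = 17.61

17.61


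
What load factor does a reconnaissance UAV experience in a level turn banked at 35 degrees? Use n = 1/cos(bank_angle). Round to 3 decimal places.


Step 1: Convert 35 degrees to radians = 0.610865
Step 2: cos(35 deg) = 0.819152
Step 3: n = 1 / 0.819152 = 1.221

1.221


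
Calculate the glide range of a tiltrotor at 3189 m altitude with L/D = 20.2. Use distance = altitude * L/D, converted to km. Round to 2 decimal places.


Step 1: Glide distance = altitude * L/D = 3189 * 20.2 = 64417.8 m
Step 2: Convert to km: 64417.8 / 1000 = 64.42 km

64.42


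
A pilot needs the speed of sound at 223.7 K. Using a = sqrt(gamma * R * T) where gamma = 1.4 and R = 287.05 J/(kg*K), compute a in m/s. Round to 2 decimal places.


Step 1: gamma * R * T = 1.4 * 287.05 * 223.7 = 89898.319
Step 2: a = sqrt(89898.319) = 299.83 m/s

299.83


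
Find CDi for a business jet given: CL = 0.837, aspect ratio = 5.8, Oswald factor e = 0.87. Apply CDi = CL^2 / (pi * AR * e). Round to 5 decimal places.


Step 1: CL^2 = 0.837^2 = 0.700569
Step 2: pi * AR * e = 3.14159 * 5.8 * 0.87 = 15.852477
Step 3: CDi = 0.700569 / 15.852477 = 0.04419

0.04419


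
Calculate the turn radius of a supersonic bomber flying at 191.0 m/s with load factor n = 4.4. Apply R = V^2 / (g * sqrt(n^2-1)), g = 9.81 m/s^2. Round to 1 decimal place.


Step 1: V^2 = 191.0^2 = 36481.0
Step 2: n^2 - 1 = 4.4^2 - 1 = 18.36
Step 3: sqrt(18.36) = 4.284857
Step 4: R = 36481.0 / (9.81 * 4.284857) = 867.9 m

867.9


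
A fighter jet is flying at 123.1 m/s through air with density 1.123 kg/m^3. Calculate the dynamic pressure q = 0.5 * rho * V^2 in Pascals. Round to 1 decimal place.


Step 1: V^2 = 123.1^2 = 15153.61
Step 2: q = 0.5 * 1.123 * 15153.61
Step 3: q = 8508.8 Pa

8508.8


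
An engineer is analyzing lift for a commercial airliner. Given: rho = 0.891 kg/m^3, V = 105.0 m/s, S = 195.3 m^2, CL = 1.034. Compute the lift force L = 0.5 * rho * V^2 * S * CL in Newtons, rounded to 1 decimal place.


Step 1: Calculate dynamic pressure q = 0.5 * 0.891 * 105.0^2 = 0.5 * 0.891 * 11025.0 = 4911.6375 Pa
Step 2: Multiply by wing area and lift coefficient: L = 4911.6375 * 195.3 * 1.034
Step 3: L = 959242.8037 * 1.034 = 991857.1 N

991857.1


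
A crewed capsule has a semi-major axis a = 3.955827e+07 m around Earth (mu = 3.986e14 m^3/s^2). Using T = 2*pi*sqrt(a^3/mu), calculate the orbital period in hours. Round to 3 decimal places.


Step 1: a^3 / mu = 6.190302e+22 / 3.986e14 = 1.553011e+08
Step 2: sqrt(1.553011e+08) = 12461.9868 s
Step 3: T = 2*pi * 12461.9868 = 78300.97 s
Step 4: T in hours = 78300.97 / 3600 = 21.750 hours

21.750


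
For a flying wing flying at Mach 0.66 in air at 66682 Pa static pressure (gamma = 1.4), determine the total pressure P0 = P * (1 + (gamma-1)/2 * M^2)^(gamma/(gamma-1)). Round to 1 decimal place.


Step 1: (gamma-1)/2 * M^2 = 0.2 * 0.4356 = 0.08712
Step 2: 1 + 0.08712 = 1.08712
Step 3: Exponent gamma/(gamma-1) = 3.5
Step 4: P0 = 66682 * 1.08712^3.5 = 89326.4 Pa

89326.4


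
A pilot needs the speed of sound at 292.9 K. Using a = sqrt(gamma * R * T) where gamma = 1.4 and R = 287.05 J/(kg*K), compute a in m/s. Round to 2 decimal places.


Step 1: gamma * R * T = 1.4 * 287.05 * 292.9 = 117707.723
Step 2: a = sqrt(117707.723) = 343.09 m/s

343.09


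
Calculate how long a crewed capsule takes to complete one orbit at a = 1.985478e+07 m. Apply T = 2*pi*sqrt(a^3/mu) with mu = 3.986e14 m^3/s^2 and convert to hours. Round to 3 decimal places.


Step 1: a^3 / mu = 7.826998e+21 / 3.986e14 = 1.963622e+07
Step 2: sqrt(1.963622e+07) = 4431.2777 s
Step 3: T = 2*pi * 4431.2777 = 27842.54 s
Step 4: T in hours = 27842.54 / 3600 = 7.734 hours

7.734


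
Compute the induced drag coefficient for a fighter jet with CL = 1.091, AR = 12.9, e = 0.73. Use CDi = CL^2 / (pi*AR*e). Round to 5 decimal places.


Step 1: CL^2 = 1.091^2 = 1.190281
Step 2: pi * AR * e = 3.14159 * 12.9 * 0.73 = 29.584378
Step 3: CDi = 1.190281 / 29.584378 = 0.04023

0.04023


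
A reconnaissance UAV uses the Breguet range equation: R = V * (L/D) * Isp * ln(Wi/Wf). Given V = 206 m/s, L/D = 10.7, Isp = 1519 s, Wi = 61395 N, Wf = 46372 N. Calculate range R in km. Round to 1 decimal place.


Step 1: Coefficient = V * (L/D) * Isp = 206 * 10.7 * 1519 = 3348179.8 m
Step 2: Wi/Wf = 61395 / 46372 = 1.323967
Step 3: ln(1.323967) = 0.280633
Step 4: R = 3348179.8 * 0.280633 = 939608.3 m = 939.6 km

939.6


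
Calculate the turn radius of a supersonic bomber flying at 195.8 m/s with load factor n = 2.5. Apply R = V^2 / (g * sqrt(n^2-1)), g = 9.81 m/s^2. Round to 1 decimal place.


Step 1: V^2 = 195.8^2 = 38337.64
Step 2: n^2 - 1 = 2.5^2 - 1 = 5.25
Step 3: sqrt(5.25) = 2.291288
Step 4: R = 38337.64 / (9.81 * 2.291288) = 1705.6 m

1705.6


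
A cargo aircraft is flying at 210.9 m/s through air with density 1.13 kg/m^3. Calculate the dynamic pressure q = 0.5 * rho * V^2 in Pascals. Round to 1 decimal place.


Step 1: V^2 = 210.9^2 = 44478.81
Step 2: q = 0.5 * 1.13 * 44478.81
Step 3: q = 25130.5 Pa

25130.5


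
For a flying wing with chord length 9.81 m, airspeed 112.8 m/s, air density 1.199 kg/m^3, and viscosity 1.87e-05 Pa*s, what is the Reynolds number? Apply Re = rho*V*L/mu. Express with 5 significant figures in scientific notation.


Step 1: Numerator = rho * V * L = 1.199 * 112.8 * 9.81 = 1326.775032
Step 2: Re = 1326.775032 / 1.87e-05
Step 3: Re = 7.0951e+07

7.0951e+07


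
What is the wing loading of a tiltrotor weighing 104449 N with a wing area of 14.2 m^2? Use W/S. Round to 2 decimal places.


Step 1: Wing loading = W / S = 104449 / 14.2
Step 2: Wing loading = 7355.56 N/m^2

7355.56


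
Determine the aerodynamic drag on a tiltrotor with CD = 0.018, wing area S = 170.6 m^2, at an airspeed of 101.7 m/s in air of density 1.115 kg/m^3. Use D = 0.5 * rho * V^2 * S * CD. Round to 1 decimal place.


Step 1: Dynamic pressure q = 0.5 * 1.115 * 101.7^2 = 5766.1612 Pa
Step 2: Drag D = q * S * CD = 5766.1612 * 170.6 * 0.018
Step 3: D = 17706.7 N

17706.7


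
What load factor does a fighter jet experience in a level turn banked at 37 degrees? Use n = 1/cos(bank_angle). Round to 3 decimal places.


Step 1: Convert 37 degrees to radians = 0.645772
Step 2: cos(37 deg) = 0.798636
Step 3: n = 1 / 0.798636 = 1.252

1.252


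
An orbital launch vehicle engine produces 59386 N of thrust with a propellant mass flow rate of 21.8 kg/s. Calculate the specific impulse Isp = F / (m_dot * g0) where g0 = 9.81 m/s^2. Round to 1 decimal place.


Step 1: m_dot * g0 = 21.8 * 9.81 = 213.86
Step 2: Isp = 59386 / 213.86 = 277.7 s

277.7


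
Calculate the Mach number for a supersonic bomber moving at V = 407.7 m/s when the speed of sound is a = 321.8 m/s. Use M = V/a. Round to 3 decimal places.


Step 1: M = V / a = 407.7 / 321.8
Step 2: M = 1.267

1.267


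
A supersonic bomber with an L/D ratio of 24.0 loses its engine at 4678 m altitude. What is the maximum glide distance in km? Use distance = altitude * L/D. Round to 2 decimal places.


Step 1: Glide distance = altitude * L/D = 4678 * 24.0 = 112272.0 m
Step 2: Convert to km: 112272.0 / 1000 = 112.27 km

112.27


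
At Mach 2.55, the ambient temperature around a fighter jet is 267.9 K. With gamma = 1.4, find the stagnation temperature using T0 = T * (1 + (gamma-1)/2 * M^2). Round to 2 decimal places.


Step 1: (gamma-1)/2 = 0.2
Step 2: M^2 = 6.5025
Step 3: 1 + 0.2 * 6.5025 = 2.3005
Step 4: T0 = 267.9 * 2.3005 = 616.30 K

616.30


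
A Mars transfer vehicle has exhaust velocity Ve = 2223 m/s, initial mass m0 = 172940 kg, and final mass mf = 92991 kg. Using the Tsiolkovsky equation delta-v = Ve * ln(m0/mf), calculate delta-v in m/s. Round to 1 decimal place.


Step 1: Mass ratio m0/mf = 172940 / 92991 = 1.85975
Step 2: ln(1.85975) = 0.620442
Step 3: delta-v = 2223 * 0.620442 = 1379.2 m/s

1379.2


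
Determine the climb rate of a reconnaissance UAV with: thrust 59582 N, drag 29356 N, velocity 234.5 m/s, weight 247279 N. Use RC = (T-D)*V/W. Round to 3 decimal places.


Step 1: Excess thrust = T - D = 59582 - 29356 = 30226 N
Step 2: Excess power = 30226 * 234.5 = 7087997.0 W
Step 3: RC = 7087997.0 / 247279 = 28.664 m/s

28.664


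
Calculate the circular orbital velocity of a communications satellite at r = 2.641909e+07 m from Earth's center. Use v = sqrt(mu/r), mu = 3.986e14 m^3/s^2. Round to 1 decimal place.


Step 1: mu / r = 3.986e14 / 2.641909e+07 = 15087574.9316
Step 2: v = sqrt(15087574.9316) = 3884.3 m/s

3884.3


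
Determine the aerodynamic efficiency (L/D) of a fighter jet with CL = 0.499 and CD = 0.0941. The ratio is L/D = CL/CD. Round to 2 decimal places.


Step 1: L/D = CL / CD = 0.499 / 0.0941
Step 2: L/D = 5.30

5.30


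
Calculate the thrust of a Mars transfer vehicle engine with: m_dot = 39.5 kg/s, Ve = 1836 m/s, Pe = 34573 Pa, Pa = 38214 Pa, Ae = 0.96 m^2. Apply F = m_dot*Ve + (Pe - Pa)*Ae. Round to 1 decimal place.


Step 1: Momentum thrust = m_dot * Ve = 39.5 * 1836 = 72522.0 N
Step 2: Pressure thrust = (Pe - Pa) * Ae = (34573 - 38214) * 0.96 = -3495.36 N
Step 3: Total thrust F = 72522.0 + -3495.36 = 69026.6 N

69026.6


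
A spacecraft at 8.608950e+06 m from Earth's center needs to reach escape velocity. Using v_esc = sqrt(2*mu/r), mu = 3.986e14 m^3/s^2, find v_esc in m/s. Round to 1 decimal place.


Step 1: 2*mu/r = 2 * 3.986e14 / 8.608950e+06 = 92601304.4564
Step 2: v_esc = sqrt(92601304.4564) = 9623.0 m/s

9623.0


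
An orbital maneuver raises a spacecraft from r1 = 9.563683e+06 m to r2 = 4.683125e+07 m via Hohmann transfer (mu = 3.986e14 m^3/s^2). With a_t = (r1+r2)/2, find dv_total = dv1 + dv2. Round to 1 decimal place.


Step 1: Transfer semi-major axis a_t = (9.563683e+06 + 4.683125e+07) / 2 = 2.819747e+07 m
Step 2: v1 (circular at r1) = sqrt(mu/r1) = 6455.89 m/s
Step 3: v_t1 = sqrt(mu*(2/r1 - 1/a_t)) = 8319.92 m/s
Step 4: dv1 = |8319.92 - 6455.89| = 1864.03 m/s
Step 5: v2 (circular at r2) = 2917.43 m/s, v_t2 = 1699.06 m/s
Step 6: dv2 = |2917.43 - 1699.06| = 1218.37 m/s
Step 7: Total delta-v = 1864.03 + 1218.37 = 3082.4 m/s

3082.4


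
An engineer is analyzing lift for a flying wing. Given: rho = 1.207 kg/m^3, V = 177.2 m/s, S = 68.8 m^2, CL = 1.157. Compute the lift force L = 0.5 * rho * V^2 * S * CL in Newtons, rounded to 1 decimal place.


Step 1: Calculate dynamic pressure q = 0.5 * 1.207 * 177.2^2 = 0.5 * 1.207 * 31399.84 = 18949.8034 Pa
Step 2: Multiply by wing area and lift coefficient: L = 18949.8034 * 68.8 * 1.157
Step 3: L = 1303746.4767 * 1.157 = 1508434.7 N

1508434.7


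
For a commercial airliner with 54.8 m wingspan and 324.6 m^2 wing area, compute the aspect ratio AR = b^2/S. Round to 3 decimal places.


Step 1: b^2 = 54.8^2 = 3003.04
Step 2: AR = 3003.04 / 324.6 = 9.252

9.252


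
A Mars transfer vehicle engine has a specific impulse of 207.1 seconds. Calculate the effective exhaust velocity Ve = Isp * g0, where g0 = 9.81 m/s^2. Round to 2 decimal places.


Step 1: Ve = Isp * g0 = 207.1 * 9.81
Step 2: Ve = 2031.65 m/s

2031.65


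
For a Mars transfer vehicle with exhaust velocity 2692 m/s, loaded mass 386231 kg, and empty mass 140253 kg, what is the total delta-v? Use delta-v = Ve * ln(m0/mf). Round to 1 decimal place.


Step 1: Mass ratio m0/mf = 386231 / 140253 = 2.753816
Step 2: ln(2.753816) = 1.012988
Step 3: delta-v = 2692 * 1.012988 = 2727.0 m/s

2727.0


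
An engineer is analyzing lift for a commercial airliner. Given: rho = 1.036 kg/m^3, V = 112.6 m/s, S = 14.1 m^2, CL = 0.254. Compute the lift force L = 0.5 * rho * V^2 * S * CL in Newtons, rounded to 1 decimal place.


Step 1: Calculate dynamic pressure q = 0.5 * 1.036 * 112.6^2 = 0.5 * 1.036 * 12678.76 = 6567.5977 Pa
Step 2: Multiply by wing area and lift coefficient: L = 6567.5977 * 14.1 * 0.254
Step 3: L = 92603.1273 * 0.254 = 23521.2 N

23521.2


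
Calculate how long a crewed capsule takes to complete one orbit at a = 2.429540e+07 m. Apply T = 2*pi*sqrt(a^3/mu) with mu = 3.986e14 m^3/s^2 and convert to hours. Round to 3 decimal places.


Step 1: a^3 / mu = 1.434076e+22 / 3.986e14 = 3.597782e+07
Step 2: sqrt(3.597782e+07) = 5998.1515 s
Step 3: T = 2*pi * 5998.1515 = 37687.5 s
Step 4: T in hours = 37687.5 / 3600 = 10.469 hours

10.469


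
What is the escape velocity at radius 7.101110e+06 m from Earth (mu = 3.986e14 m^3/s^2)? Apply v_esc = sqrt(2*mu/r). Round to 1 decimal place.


Step 1: 2*mu/r = 2 * 3.986e14 / 7.101110e+06 = 112264138.9867
Step 2: v_esc = sqrt(112264138.9867) = 10595.5 m/s

10595.5
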